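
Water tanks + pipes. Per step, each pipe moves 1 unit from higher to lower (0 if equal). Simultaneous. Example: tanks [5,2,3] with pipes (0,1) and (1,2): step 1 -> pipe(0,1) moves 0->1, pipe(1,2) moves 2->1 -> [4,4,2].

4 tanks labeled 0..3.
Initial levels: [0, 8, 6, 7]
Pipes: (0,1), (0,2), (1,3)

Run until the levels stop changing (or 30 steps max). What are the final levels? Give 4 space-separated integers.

Answer: 6 4 5 6

Derivation:
Step 1: flows [1->0,2->0,1->3] -> levels [2 6 5 8]
Step 2: flows [1->0,2->0,3->1] -> levels [4 6 4 7]
Step 3: flows [1->0,0=2,3->1] -> levels [5 6 4 6]
Step 4: flows [1->0,0->2,1=3] -> levels [5 5 5 6]
Step 5: flows [0=1,0=2,3->1] -> levels [5 6 5 5]
Step 6: flows [1->0,0=2,1->3] -> levels [6 4 5 6]
Step 7: flows [0->1,0->2,3->1] -> levels [4 6 6 5]
Step 8: flows [1->0,2->0,1->3] -> levels [6 4 5 6]
  -> period-2 cycle: step 8 state = step 6 state; never stabilizes
  -> state at step 30: (30-6) mod 2 = 0, same as step 6 -> [6 4 5 6]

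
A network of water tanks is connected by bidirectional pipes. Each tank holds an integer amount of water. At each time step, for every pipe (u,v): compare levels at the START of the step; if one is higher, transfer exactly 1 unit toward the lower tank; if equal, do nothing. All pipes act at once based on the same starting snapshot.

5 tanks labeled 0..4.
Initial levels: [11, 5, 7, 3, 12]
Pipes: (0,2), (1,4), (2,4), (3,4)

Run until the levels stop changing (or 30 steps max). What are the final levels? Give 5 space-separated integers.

Step 1: flows [0->2,4->1,4->2,4->3] -> levels [10 6 9 4 9]
Step 2: flows [0->2,4->1,2=4,4->3] -> levels [9 7 10 5 7]
Step 3: flows [2->0,1=4,2->4,4->3] -> levels [10 7 8 6 7]
Step 4: flows [0->2,1=4,2->4,4->3] -> levels [9 7 8 7 7]
Step 5: flows [0->2,1=4,2->4,3=4] -> levels [8 7 8 7 8]
Step 6: flows [0=2,4->1,2=4,4->3] -> levels [8 8 8 8 6]
Step 7: flows [0=2,1->4,2->4,3->4] -> levels [8 7 7 7 9]
Step 8: flows [0->2,4->1,4->2,4->3] -> levels [7 8 9 8 6]
Step 9: flows [2->0,1->4,2->4,3->4] -> levels [8 7 7 7 9]
  -> period-2 cycle: step 9 state = step 7 state; never stabilizes
  -> state at step 30: (30-7) mod 2 = 1, same as step 8 -> [7 8 9 8 6]

Answer: 7 8 9 8 6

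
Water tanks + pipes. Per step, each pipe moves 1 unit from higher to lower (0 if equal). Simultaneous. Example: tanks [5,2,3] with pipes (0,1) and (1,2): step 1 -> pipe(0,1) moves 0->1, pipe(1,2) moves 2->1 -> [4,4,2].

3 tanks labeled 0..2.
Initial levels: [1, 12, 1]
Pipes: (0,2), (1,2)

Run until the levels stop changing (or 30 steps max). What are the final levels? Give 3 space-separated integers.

Answer: 5 5 4

Derivation:
Step 1: flows [0=2,1->2] -> levels [1 11 2]
Step 2: flows [2->0,1->2] -> levels [2 10 2]
Step 3: flows [0=2,1->2] -> levels [2 9 3]
Step 4: flows [2->0,1->2] -> levels [3 8 3]
Step 5: flows [0=2,1->2] -> levels [3 7 4]
Step 6: flows [2->0,1->2] -> levels [4 6 4]
Step 7: flows [0=2,1->2] -> levels [4 5 5]
Step 8: flows [2->0,1=2] -> levels [5 5 4]
Step 9: flows [0->2,1->2] -> levels [4 4 6]
Step 10: flows [2->0,2->1] -> levels [5 5 4]
  -> period-2 cycle: step 10 state = step 8 state; never stabilizes
  -> state at step 30: (30-8) mod 2 = 0, same as step 8 -> [5 5 4]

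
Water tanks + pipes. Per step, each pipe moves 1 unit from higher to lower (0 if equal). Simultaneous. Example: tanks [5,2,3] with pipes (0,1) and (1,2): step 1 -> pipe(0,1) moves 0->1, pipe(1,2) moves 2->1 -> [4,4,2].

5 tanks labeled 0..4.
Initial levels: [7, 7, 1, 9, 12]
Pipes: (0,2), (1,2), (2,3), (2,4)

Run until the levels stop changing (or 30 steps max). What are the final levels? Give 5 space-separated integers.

Answer: 8 8 4 8 8

Derivation:
Step 1: flows [0->2,1->2,3->2,4->2] -> levels [6 6 5 8 11]
Step 2: flows [0->2,1->2,3->2,4->2] -> levels [5 5 9 7 10]
Step 3: flows [2->0,2->1,2->3,4->2] -> levels [6 6 7 8 9]
Step 4: flows [2->0,2->1,3->2,4->2] -> levels [7 7 7 7 8]
Step 5: flows [0=2,1=2,2=3,4->2] -> levels [7 7 8 7 7]
Step 6: flows [2->0,2->1,2->3,2->4] -> levels [8 8 4 8 8]
Step 7: flows [0->2,1->2,3->2,4->2] -> levels [7 7 8 7 7]
  -> period-2 cycle: step 7 state = step 5 state; never stabilizes
  -> state at step 30: (30-5) mod 2 = 1, same as step 6 -> [8 8 4 8 8]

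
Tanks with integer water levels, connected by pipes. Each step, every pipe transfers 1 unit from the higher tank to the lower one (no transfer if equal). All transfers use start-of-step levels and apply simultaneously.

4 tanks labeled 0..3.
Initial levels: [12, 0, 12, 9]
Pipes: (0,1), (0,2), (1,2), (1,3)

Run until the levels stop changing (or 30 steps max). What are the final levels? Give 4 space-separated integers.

Step 1: flows [0->1,0=2,2->1,3->1] -> levels [11 3 11 8]
Step 2: flows [0->1,0=2,2->1,3->1] -> levels [10 6 10 7]
Step 3: flows [0->1,0=2,2->1,3->1] -> levels [9 9 9 6]
Step 4: flows [0=1,0=2,1=2,1->3] -> levels [9 8 9 7]
Step 5: flows [0->1,0=2,2->1,1->3] -> levels [8 9 8 8]
Step 6: flows [1->0,0=2,1->2,1->3] -> levels [9 6 9 9]
Step 7: flows [0->1,0=2,2->1,3->1] -> levels [8 9 8 8]
  -> period-2 cycle: step 7 state = step 5 state; never stabilizes
  -> state at step 30: (30-5) mod 2 = 1, same as step 6 -> [9 6 9 9]

Answer: 9 6 9 9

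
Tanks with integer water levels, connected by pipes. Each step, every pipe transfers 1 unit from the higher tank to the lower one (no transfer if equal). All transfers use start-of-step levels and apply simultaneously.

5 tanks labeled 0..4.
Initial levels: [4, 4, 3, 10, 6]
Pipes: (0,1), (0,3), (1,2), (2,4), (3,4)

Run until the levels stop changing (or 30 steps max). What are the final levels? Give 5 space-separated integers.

Answer: 4 7 4 6 6

Derivation:
Step 1: flows [0=1,3->0,1->2,4->2,3->4] -> levels [5 3 5 8 6]
Step 2: flows [0->1,3->0,2->1,4->2,3->4] -> levels [5 5 5 6 6]
Step 3: flows [0=1,3->0,1=2,4->2,3=4] -> levels [6 5 6 5 5]
Step 4: flows [0->1,0->3,2->1,2->4,3=4] -> levels [4 7 4 6 6]
Step 5: flows [1->0,3->0,1->2,4->2,3=4] -> levels [6 5 6 5 5]
  -> period-2 cycle: step 5 state = step 3 state; never stabilizes
  -> state at step 30: (30-3) mod 2 = 1, same as step 4 -> [4 7 4 6 6]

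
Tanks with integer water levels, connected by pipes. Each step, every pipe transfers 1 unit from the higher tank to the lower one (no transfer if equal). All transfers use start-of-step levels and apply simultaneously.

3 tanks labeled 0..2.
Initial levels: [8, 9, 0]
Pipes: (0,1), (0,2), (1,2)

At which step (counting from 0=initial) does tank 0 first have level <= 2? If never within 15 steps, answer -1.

Step 1: flows [1->0,0->2,1->2] -> levels [8 7 2]
Step 2: flows [0->1,0->2,1->2] -> levels [6 7 4]
Step 3: flows [1->0,0->2,1->2] -> levels [6 5 6]
Step 4: flows [0->1,0=2,2->1] -> levels [5 7 5]
Step 5: flows [1->0,0=2,1->2] -> levels [6 5 6]
  -> period-2 cycle (repeats step 3); tank 0 never drops to <=2
Tank 0 never reaches <=2 within 15 steps

Answer: -1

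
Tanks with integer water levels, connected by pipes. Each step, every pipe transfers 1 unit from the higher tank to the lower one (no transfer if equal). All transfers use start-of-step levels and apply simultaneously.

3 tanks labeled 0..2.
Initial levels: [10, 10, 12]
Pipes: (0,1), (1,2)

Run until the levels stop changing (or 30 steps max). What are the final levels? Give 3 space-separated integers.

Step 1: flows [0=1,2->1] -> levels [10 11 11]
Step 2: flows [1->0,1=2] -> levels [11 10 11]
Step 3: flows [0->1,2->1] -> levels [10 12 10]
Step 4: flows [1->0,1->2] -> levels [11 10 11]
  -> period-2 cycle: step 4 state = step 2 state; never stabilizes
  -> state at step 30: (30-2) mod 2 = 0, same as step 2 -> [11 10 11]

Answer: 11 10 11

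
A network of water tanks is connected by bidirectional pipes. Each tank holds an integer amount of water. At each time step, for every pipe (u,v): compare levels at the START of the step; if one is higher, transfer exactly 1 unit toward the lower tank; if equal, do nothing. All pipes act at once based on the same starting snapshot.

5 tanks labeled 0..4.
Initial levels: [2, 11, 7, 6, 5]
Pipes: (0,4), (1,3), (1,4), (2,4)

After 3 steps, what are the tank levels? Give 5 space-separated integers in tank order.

Answer: 5 7 6 7 6

Derivation:
Step 1: flows [4->0,1->3,1->4,2->4] -> levels [3 9 6 7 6]
Step 2: flows [4->0,1->3,1->4,2=4] -> levels [4 7 6 8 6]
Step 3: flows [4->0,3->1,1->4,2=4] -> levels [5 7 6 7 6]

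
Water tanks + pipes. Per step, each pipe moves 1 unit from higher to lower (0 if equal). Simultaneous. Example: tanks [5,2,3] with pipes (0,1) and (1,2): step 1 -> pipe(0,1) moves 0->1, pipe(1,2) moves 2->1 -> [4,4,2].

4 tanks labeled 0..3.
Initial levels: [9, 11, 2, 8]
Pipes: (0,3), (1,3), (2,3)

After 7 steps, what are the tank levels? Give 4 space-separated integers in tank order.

Step 1: flows [0->3,1->3,3->2] -> levels [8 10 3 9]
Step 2: flows [3->0,1->3,3->2] -> levels [9 9 4 8]
Step 3: flows [0->3,1->3,3->2] -> levels [8 8 5 9]
Step 4: flows [3->0,3->1,3->2] -> levels [9 9 6 6]
Step 5: flows [0->3,1->3,2=3] -> levels [8 8 6 8]
Step 6: flows [0=3,1=3,3->2] -> levels [8 8 7 7]
Step 7: flows [0->3,1->3,2=3] -> levels [7 7 7 9]

Answer: 7 7 7 9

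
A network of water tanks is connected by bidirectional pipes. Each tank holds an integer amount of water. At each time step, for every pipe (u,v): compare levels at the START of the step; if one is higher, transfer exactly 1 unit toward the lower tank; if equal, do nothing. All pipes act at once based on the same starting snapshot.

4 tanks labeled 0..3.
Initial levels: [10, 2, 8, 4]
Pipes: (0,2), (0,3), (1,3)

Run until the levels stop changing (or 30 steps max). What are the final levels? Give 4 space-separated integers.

Answer: 7 6 6 5

Derivation:
Step 1: flows [0->2,0->3,3->1] -> levels [8 3 9 4]
Step 2: flows [2->0,0->3,3->1] -> levels [8 4 8 4]
Step 3: flows [0=2,0->3,1=3] -> levels [7 4 8 5]
Step 4: flows [2->0,0->3,3->1] -> levels [7 5 7 5]
Step 5: flows [0=2,0->3,1=3] -> levels [6 5 7 6]
Step 6: flows [2->0,0=3,3->1] -> levels [7 6 6 5]
Step 7: flows [0->2,0->3,1->3] -> levels [5 5 7 7]
Step 8: flows [2->0,3->0,3->1] -> levels [7 6 6 5]
  -> period-2 cycle: step 8 state = step 6 state; never stabilizes
  -> state at step 30: (30-6) mod 2 = 0, same as step 6 -> [7 6 6 5]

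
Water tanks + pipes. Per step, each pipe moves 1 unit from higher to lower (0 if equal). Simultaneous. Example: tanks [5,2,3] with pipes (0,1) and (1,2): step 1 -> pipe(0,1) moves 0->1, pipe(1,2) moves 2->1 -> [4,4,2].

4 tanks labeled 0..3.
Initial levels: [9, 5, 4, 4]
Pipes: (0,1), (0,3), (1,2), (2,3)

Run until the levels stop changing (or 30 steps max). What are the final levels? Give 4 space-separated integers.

Step 1: flows [0->1,0->3,1->2,2=3] -> levels [7 5 5 5]
Step 2: flows [0->1,0->3,1=2,2=3] -> levels [5 6 5 6]
Step 3: flows [1->0,3->0,1->2,3->2] -> levels [7 4 7 4]
Step 4: flows [0->1,0->3,2->1,2->3] -> levels [5 6 5 6]
  -> period-2 cycle: step 4 state = step 2 state; never stabilizes
  -> state at step 30: (30-2) mod 2 = 0, same as step 2 -> [5 6 5 6]

Answer: 5 6 5 6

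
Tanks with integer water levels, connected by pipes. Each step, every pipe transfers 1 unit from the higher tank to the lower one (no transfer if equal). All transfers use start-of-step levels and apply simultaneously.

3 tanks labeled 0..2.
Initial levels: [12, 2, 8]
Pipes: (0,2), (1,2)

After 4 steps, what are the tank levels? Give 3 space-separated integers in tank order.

Answer: 8 6 8

Derivation:
Step 1: flows [0->2,2->1] -> levels [11 3 8]
Step 2: flows [0->2,2->1] -> levels [10 4 8]
Step 3: flows [0->2,2->1] -> levels [9 5 8]
Step 4: flows [0->2,2->1] -> levels [8 6 8]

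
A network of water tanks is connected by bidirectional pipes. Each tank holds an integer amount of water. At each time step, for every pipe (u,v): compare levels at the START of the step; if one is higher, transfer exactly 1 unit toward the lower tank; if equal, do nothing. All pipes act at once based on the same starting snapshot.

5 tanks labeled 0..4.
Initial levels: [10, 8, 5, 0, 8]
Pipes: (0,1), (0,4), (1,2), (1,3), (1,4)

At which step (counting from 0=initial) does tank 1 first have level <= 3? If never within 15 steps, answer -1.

Answer: -1

Derivation:
Step 1: flows [0->1,0->4,1->2,1->3,1=4] -> levels [8 7 6 1 9]
Step 2: flows [0->1,4->0,1->2,1->3,4->1] -> levels [8 7 7 2 7]
Step 3: flows [0->1,0->4,1=2,1->3,1=4] -> levels [6 7 7 3 8]
Step 4: flows [1->0,4->0,1=2,1->3,4->1] -> levels [8 6 7 4 6]
Step 5: flows [0->1,0->4,2->1,1->3,1=4] -> levels [6 7 6 5 7]
Step 6: flows [1->0,4->0,1->2,1->3,1=4] -> levels [8 4 7 6 6]
Step 7: flows [0->1,0->4,2->1,3->1,4->1] -> levels [6 8 6 5 6]
Step 8: flows [1->0,0=4,1->2,1->3,1->4] -> levels [7 4 7 6 7]
Step 9: flows [0->1,0=4,2->1,3->1,4->1] -> levels [6 8 6 5 6]
  -> period-2 cycle (repeats step 7); tank 1 never drops to <=3
Tank 1 never reaches <=3 within 15 steps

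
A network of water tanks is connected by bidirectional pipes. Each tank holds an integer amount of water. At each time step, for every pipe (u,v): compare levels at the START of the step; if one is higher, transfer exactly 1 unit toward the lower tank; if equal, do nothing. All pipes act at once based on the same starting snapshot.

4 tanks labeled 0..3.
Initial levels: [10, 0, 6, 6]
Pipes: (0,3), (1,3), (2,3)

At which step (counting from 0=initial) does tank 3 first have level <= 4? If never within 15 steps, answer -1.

Step 1: flows [0->3,3->1,2=3] -> levels [9 1 6 6]
Step 2: flows [0->3,3->1,2=3] -> levels [8 2 6 6]
Step 3: flows [0->3,3->1,2=3] -> levels [7 3 6 6]
Step 4: flows [0->3,3->1,2=3] -> levels [6 4 6 6]
Step 5: flows [0=3,3->1,2=3] -> levels [6 5 6 5]
Step 6: flows [0->3,1=3,2->3] -> levels [5 5 5 7]
Step 7: flows [3->0,3->1,3->2] -> levels [6 6 6 4]
Tank 3 first reaches <=4 at step 7

Answer: 7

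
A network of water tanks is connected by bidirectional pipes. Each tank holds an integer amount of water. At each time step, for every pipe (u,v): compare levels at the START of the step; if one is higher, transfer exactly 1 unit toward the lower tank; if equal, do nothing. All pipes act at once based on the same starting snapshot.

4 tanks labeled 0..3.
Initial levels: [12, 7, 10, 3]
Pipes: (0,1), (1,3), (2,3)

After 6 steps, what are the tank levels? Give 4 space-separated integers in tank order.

Step 1: flows [0->1,1->3,2->3] -> levels [11 7 9 5]
Step 2: flows [0->1,1->3,2->3] -> levels [10 7 8 7]
Step 3: flows [0->1,1=3,2->3] -> levels [9 8 7 8]
Step 4: flows [0->1,1=3,3->2] -> levels [8 9 8 7]
Step 5: flows [1->0,1->3,2->3] -> levels [9 7 7 9]
Step 6: flows [0->1,3->1,3->2] -> levels [8 9 8 7]

Answer: 8 9 8 7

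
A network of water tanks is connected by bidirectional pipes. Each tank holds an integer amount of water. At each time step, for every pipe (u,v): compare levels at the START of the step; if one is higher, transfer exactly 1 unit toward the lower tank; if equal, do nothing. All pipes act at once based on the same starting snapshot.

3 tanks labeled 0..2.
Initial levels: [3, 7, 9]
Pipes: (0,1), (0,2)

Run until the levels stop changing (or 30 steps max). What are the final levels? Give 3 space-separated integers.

Step 1: flows [1->0,2->0] -> levels [5 6 8]
Step 2: flows [1->0,2->0] -> levels [7 5 7]
Step 3: flows [0->1,0=2] -> levels [6 6 7]
Step 4: flows [0=1,2->0] -> levels [7 6 6]
Step 5: flows [0->1,0->2] -> levels [5 7 7]
Step 6: flows [1->0,2->0] -> levels [7 6 6]
  -> period-2 cycle: step 6 state = step 4 state; never stabilizes
  -> state at step 30: (30-4) mod 2 = 0, same as step 4 -> [7 6 6]

Answer: 7 6 6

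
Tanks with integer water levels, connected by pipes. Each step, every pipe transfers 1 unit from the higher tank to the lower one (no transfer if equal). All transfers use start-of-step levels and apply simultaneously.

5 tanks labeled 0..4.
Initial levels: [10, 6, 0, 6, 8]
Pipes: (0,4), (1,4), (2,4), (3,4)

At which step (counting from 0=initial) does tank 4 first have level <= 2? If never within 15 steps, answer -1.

Answer: -1

Derivation:
Step 1: flows [0->4,4->1,4->2,4->3] -> levels [9 7 1 7 6]
Step 2: flows [0->4,1->4,4->2,3->4] -> levels [8 6 2 6 8]
Step 3: flows [0=4,4->1,4->2,4->3] -> levels [8 7 3 7 5]
Step 4: flows [0->4,1->4,4->2,3->4] -> levels [7 6 4 6 7]
Step 5: flows [0=4,4->1,4->2,4->3] -> levels [7 7 5 7 4]
Step 6: flows [0->4,1->4,2->4,3->4] -> levels [6 6 4 6 8]
Step 7: flows [4->0,4->1,4->2,4->3] -> levels [7 7 5 7 4]
  -> period-2 cycle (repeats step 5); tank 4 never drops to <=2
Tank 4 never reaches <=2 within 15 steps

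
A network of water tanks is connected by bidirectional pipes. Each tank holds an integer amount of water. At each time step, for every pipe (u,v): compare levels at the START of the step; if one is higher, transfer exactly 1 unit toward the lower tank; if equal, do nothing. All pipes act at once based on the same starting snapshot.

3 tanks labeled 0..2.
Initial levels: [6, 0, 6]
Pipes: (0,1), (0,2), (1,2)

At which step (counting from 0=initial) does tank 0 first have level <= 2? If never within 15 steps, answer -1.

Answer: -1

Derivation:
Step 1: flows [0->1,0=2,2->1] -> levels [5 2 5]
Step 2: flows [0->1,0=2,2->1] -> levels [4 4 4]
Step 3: flows [0=1,0=2,1=2] -> levels [4 4 4]
  -> stable; tank 0 stays at 4 > 2
Tank 0 never reaches <=2 within 15 steps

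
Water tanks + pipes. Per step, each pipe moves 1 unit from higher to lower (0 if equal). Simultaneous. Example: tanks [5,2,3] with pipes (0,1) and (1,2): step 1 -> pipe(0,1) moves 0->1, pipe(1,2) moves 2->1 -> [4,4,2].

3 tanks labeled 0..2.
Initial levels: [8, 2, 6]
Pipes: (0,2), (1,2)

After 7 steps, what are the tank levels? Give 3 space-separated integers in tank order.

Answer: 6 6 4

Derivation:
Step 1: flows [0->2,2->1] -> levels [7 3 6]
Step 2: flows [0->2,2->1] -> levels [6 4 6]
Step 3: flows [0=2,2->1] -> levels [6 5 5]
Step 4: flows [0->2,1=2] -> levels [5 5 6]
Step 5: flows [2->0,2->1] -> levels [6 6 4]
Step 6: flows [0->2,1->2] -> levels [5 5 6]
  -> period-2 cycle: step 6 state = step 4 state
  -> state at step 7: (7-4) mod 2 = 1, same as step 5 -> [6 6 4]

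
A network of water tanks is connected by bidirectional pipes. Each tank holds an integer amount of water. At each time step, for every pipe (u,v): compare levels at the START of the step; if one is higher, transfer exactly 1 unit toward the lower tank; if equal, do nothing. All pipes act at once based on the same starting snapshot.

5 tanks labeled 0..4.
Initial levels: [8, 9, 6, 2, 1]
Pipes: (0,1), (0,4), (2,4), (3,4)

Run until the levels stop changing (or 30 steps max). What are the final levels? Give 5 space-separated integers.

Step 1: flows [1->0,0->4,2->4,3->4] -> levels [8 8 5 1 4]
Step 2: flows [0=1,0->4,2->4,4->3] -> levels [7 8 4 2 5]
Step 3: flows [1->0,0->4,4->2,4->3] -> levels [7 7 5 3 4]
Step 4: flows [0=1,0->4,2->4,4->3] -> levels [6 7 4 4 5]
Step 5: flows [1->0,0->4,4->2,4->3] -> levels [6 6 5 5 4]
Step 6: flows [0=1,0->4,2->4,3->4] -> levels [5 6 4 4 7]
Step 7: flows [1->0,4->0,4->2,4->3] -> levels [7 5 5 5 4]
Step 8: flows [0->1,0->4,2->4,3->4] -> levels [5 6 4 4 7]
  -> period-2 cycle: step 8 state = step 6 state; never stabilizes
  -> state at step 30: (30-6) mod 2 = 0, same as step 6 -> [5 6 4 4 7]

Answer: 5 6 4 4 7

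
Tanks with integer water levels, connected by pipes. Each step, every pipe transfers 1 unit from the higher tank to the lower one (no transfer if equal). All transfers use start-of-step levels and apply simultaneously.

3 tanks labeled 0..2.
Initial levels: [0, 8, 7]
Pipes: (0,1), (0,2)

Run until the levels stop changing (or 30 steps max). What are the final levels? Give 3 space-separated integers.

Answer: 4 6 5

Derivation:
Step 1: flows [1->0,2->0] -> levels [2 7 6]
Step 2: flows [1->0,2->0] -> levels [4 6 5]
Step 3: flows [1->0,2->0] -> levels [6 5 4]
Step 4: flows [0->1,0->2] -> levels [4 6 5]
  -> period-2 cycle: step 4 state = step 2 state; never stabilizes
  -> state at step 30: (30-2) mod 2 = 0, same as step 2 -> [4 6 5]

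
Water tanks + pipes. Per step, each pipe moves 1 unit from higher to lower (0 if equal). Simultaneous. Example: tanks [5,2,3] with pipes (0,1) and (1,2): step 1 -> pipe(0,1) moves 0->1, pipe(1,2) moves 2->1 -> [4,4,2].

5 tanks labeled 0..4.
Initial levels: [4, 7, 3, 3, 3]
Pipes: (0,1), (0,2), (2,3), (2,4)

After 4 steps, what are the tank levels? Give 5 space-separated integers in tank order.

Answer: 6 4 2 4 4

Derivation:
Step 1: flows [1->0,0->2,2=3,2=4] -> levels [4 6 4 3 3]
Step 2: flows [1->0,0=2,2->3,2->4] -> levels [5 5 2 4 4]
Step 3: flows [0=1,0->2,3->2,4->2] -> levels [4 5 5 3 3]
Step 4: flows [1->0,2->0,2->3,2->4] -> levels [6 4 2 4 4]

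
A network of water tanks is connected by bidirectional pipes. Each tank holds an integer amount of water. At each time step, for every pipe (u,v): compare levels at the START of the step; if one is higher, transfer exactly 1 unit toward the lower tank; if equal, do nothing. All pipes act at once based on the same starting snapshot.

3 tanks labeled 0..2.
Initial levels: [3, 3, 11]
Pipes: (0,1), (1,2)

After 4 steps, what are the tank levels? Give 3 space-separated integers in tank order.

Answer: 5 5 7

Derivation:
Step 1: flows [0=1,2->1] -> levels [3 4 10]
Step 2: flows [1->0,2->1] -> levels [4 4 9]
Step 3: flows [0=1,2->1] -> levels [4 5 8]
Step 4: flows [1->0,2->1] -> levels [5 5 7]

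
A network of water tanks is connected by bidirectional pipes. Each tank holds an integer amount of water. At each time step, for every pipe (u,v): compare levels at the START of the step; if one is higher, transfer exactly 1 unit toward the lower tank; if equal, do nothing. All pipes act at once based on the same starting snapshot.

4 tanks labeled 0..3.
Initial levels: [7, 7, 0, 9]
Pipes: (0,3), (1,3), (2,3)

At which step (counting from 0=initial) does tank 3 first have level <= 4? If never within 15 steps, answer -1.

Answer: 5

Derivation:
Step 1: flows [3->0,3->1,3->2] -> levels [8 8 1 6]
Step 2: flows [0->3,1->3,3->2] -> levels [7 7 2 7]
Step 3: flows [0=3,1=3,3->2] -> levels [7 7 3 6]
Step 4: flows [0->3,1->3,3->2] -> levels [6 6 4 7]
Step 5: flows [3->0,3->1,3->2] -> levels [7 7 5 4]
Tank 3 first reaches <=4 at step 5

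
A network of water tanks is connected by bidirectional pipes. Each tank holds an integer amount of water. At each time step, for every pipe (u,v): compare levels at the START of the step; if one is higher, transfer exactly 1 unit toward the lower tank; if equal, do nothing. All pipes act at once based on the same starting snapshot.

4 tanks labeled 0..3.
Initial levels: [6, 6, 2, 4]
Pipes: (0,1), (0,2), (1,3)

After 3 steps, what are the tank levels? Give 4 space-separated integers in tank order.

Step 1: flows [0=1,0->2,1->3] -> levels [5 5 3 5]
Step 2: flows [0=1,0->2,1=3] -> levels [4 5 4 5]
Step 3: flows [1->0,0=2,1=3] -> levels [5 4 4 5]

Answer: 5 4 4 5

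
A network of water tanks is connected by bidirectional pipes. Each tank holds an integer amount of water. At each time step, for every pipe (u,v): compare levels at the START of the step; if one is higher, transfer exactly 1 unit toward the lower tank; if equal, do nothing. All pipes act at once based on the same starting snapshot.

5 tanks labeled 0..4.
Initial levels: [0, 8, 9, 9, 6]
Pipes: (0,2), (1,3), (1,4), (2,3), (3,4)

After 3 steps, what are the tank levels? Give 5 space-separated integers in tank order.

Step 1: flows [2->0,3->1,1->4,2=3,3->4] -> levels [1 8 8 7 8]
Step 2: flows [2->0,1->3,1=4,2->3,4->3] -> levels [2 7 6 10 7]
Step 3: flows [2->0,3->1,1=4,3->2,3->4] -> levels [3 8 6 7 8]

Answer: 3 8 6 7 8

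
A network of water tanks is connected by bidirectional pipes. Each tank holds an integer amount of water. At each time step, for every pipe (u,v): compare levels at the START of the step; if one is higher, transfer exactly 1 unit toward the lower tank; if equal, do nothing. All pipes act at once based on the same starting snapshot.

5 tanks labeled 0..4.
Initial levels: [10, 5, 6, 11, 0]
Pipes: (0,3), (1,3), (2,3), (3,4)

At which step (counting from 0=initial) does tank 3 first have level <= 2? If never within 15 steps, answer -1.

Step 1: flows [3->0,3->1,3->2,3->4] -> levels [11 6 7 7 1]
Step 2: flows [0->3,3->1,2=3,3->4] -> levels [10 7 7 6 2]
Step 3: flows [0->3,1->3,2->3,3->4] -> levels [9 6 6 8 3]
Step 4: flows [0->3,3->1,3->2,3->4] -> levels [8 7 7 6 4]
Step 5: flows [0->3,1->3,2->3,3->4] -> levels [7 6 6 8 5]
Step 6: flows [3->0,3->1,3->2,3->4] -> levels [8 7 7 4 6]
Step 7: flows [0->3,1->3,2->3,4->3] -> levels [7 6 6 8 5]
  -> period-2 cycle (repeats step 5); tank 3 never drops to <=2
Tank 3 never reaches <=2 within 15 steps

Answer: -1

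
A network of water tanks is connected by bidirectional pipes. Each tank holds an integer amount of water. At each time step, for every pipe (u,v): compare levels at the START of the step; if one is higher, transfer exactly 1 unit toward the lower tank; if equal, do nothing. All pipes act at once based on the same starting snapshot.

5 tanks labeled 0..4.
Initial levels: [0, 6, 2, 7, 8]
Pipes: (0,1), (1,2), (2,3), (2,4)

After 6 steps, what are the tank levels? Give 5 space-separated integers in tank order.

Step 1: flows [1->0,1->2,3->2,4->2] -> levels [1 4 5 6 7]
Step 2: flows [1->0,2->1,3->2,4->2] -> levels [2 4 6 5 6]
Step 3: flows [1->0,2->1,2->3,2=4] -> levels [3 4 4 6 6]
Step 4: flows [1->0,1=2,3->2,4->2] -> levels [4 3 6 5 5]
Step 5: flows [0->1,2->1,2->3,2->4] -> levels [3 5 3 6 6]
Step 6: flows [1->0,1->2,3->2,4->2] -> levels [4 3 6 5 5]

Answer: 4 3 6 5 5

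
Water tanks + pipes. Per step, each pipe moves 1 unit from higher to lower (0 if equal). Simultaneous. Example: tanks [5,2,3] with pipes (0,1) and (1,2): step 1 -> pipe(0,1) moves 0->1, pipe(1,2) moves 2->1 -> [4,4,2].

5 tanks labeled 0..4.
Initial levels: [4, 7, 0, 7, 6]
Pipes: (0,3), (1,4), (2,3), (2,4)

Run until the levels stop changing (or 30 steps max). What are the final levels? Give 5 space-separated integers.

Answer: 5 5 6 4 4

Derivation:
Step 1: flows [3->0,1->4,3->2,4->2] -> levels [5 6 2 5 6]
Step 2: flows [0=3,1=4,3->2,4->2] -> levels [5 6 4 4 5]
Step 3: flows [0->3,1->4,2=3,4->2] -> levels [4 5 5 5 5]
Step 4: flows [3->0,1=4,2=3,2=4] -> levels [5 5 5 4 5]
Step 5: flows [0->3,1=4,2->3,2=4] -> levels [4 5 4 6 5]
Step 6: flows [3->0,1=4,3->2,4->2] -> levels [5 5 6 4 4]
Step 7: flows [0->3,1->4,2->3,2->4] -> levels [4 4 4 6 6]
Step 8: flows [3->0,4->1,3->2,4->2] -> levels [5 5 6 4 4]
  -> period-2 cycle: step 8 state = step 6 state; never stabilizes
  -> state at step 30: (30-6) mod 2 = 0, same as step 6 -> [5 5 6 4 4]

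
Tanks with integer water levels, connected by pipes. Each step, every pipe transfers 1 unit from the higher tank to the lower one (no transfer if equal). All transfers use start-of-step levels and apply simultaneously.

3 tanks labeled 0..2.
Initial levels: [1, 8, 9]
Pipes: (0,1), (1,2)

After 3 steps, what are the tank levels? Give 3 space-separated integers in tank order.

Step 1: flows [1->0,2->1] -> levels [2 8 8]
Step 2: flows [1->0,1=2] -> levels [3 7 8]
Step 3: flows [1->0,2->1] -> levels [4 7 7]

Answer: 4 7 7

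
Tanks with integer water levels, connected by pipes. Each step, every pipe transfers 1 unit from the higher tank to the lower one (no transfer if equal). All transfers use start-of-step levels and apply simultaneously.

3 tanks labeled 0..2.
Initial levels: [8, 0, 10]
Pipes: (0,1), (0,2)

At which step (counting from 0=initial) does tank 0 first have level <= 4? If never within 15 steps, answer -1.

Step 1: flows [0->1,2->0] -> levels [8 1 9]
Step 2: flows [0->1,2->0] -> levels [8 2 8]
Step 3: flows [0->1,0=2] -> levels [7 3 8]
Step 4: flows [0->1,2->0] -> levels [7 4 7]
Step 5: flows [0->1,0=2] -> levels [6 5 7]
Step 6: flows [0->1,2->0] -> levels [6 6 6]
Step 7: flows [0=1,0=2] -> levels [6 6 6]
  -> stable; tank 0 stays at 6 > 4
Tank 0 never reaches <=4 within 15 steps

Answer: -1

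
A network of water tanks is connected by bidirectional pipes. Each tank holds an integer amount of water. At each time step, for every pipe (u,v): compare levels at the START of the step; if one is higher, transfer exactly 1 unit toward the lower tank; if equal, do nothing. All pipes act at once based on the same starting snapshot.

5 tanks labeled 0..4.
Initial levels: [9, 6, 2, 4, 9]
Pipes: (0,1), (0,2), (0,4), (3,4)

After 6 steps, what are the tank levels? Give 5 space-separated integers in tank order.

Answer: 7 6 5 7 5

Derivation:
Step 1: flows [0->1,0->2,0=4,4->3] -> levels [7 7 3 5 8]
Step 2: flows [0=1,0->2,4->0,4->3] -> levels [7 7 4 6 6]
Step 3: flows [0=1,0->2,0->4,3=4] -> levels [5 7 5 6 7]
Step 4: flows [1->0,0=2,4->0,4->3] -> levels [7 6 5 7 5]
Step 5: flows [0->1,0->2,0->4,3->4] -> levels [4 7 6 6 7]
Step 6: flows [1->0,2->0,4->0,4->3] -> levels [7 6 5 7 5]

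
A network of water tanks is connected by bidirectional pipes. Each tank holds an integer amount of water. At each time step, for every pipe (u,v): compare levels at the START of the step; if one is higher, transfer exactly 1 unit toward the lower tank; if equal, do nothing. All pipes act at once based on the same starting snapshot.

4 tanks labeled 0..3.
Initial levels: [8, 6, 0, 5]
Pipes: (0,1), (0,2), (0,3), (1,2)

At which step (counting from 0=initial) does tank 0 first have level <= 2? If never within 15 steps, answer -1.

Answer: -1

Derivation:
Step 1: flows [0->1,0->2,0->3,1->2] -> levels [5 6 2 6]
Step 2: flows [1->0,0->2,3->0,1->2] -> levels [6 4 4 5]
Step 3: flows [0->1,0->2,0->3,1=2] -> levels [3 5 5 6]
Step 4: flows [1->0,2->0,3->0,1=2] -> levels [6 4 4 5]
  -> period-2 cycle (repeats step 2); tank 0 never drops to <=2
Tank 0 never reaches <=2 within 15 steps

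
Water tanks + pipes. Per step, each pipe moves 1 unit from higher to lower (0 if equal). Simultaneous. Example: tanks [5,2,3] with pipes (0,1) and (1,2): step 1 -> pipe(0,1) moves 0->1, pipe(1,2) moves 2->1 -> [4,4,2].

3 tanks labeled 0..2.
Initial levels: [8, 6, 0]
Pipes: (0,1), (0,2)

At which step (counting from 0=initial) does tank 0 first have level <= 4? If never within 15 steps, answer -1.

Step 1: flows [0->1,0->2] -> levels [6 7 1]
Step 2: flows [1->0,0->2] -> levels [6 6 2]
Step 3: flows [0=1,0->2] -> levels [5 6 3]
Step 4: flows [1->0,0->2] -> levels [5 5 4]
Step 5: flows [0=1,0->2] -> levels [4 5 5]
Tank 0 first reaches <=4 at step 5

Answer: 5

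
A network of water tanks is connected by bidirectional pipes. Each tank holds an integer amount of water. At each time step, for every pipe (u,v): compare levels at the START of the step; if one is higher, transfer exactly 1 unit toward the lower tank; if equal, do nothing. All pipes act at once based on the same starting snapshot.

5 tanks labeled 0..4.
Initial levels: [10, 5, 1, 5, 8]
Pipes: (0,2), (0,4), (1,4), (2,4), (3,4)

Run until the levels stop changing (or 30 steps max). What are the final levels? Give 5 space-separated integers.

Answer: 6 5 5 5 8

Derivation:
Step 1: flows [0->2,0->4,4->1,4->2,4->3] -> levels [8 6 3 6 6]
Step 2: flows [0->2,0->4,1=4,4->2,3=4] -> levels [6 6 5 6 6]
Step 3: flows [0->2,0=4,1=4,4->2,3=4] -> levels [5 6 7 6 5]
Step 4: flows [2->0,0=4,1->4,2->4,3->4] -> levels [6 5 5 5 8]
Step 5: flows [0->2,4->0,4->1,4->2,4->3] -> levels [6 6 7 6 4]
Step 6: flows [2->0,0->4,1->4,2->4,3->4] -> levels [6 5 5 5 8]
  -> period-2 cycle: step 6 state = step 4 state; never stabilizes
  -> state at step 30: (30-4) mod 2 = 0, same as step 4 -> [6 5 5 5 8]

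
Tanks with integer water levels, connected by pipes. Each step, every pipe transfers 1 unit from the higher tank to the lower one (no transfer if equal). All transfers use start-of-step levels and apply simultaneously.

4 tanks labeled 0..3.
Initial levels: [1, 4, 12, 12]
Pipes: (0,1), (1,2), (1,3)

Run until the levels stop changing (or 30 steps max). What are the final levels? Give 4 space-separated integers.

Answer: 7 8 7 7

Derivation:
Step 1: flows [1->0,2->1,3->1] -> levels [2 5 11 11]
Step 2: flows [1->0,2->1,3->1] -> levels [3 6 10 10]
Step 3: flows [1->0,2->1,3->1] -> levels [4 7 9 9]
Step 4: flows [1->0,2->1,3->1] -> levels [5 8 8 8]
Step 5: flows [1->0,1=2,1=3] -> levels [6 7 8 8]
Step 6: flows [1->0,2->1,3->1] -> levels [7 8 7 7]
Step 7: flows [1->0,1->2,1->3] -> levels [8 5 8 8]
Step 8: flows [0->1,2->1,3->1] -> levels [7 8 7 7]
  -> period-2 cycle: step 8 state = step 6 state; never stabilizes
  -> state at step 30: (30-6) mod 2 = 0, same as step 6 -> [7 8 7 7]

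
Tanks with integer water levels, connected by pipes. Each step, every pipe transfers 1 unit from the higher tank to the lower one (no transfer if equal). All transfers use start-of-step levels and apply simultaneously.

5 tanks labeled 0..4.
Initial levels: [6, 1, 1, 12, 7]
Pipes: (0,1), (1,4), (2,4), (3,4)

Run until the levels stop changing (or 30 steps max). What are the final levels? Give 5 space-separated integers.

Answer: 4 6 6 7 4

Derivation:
Step 1: flows [0->1,4->1,4->2,3->4] -> levels [5 3 2 11 6]
Step 2: flows [0->1,4->1,4->2,3->4] -> levels [4 5 3 10 5]
Step 3: flows [1->0,1=4,4->2,3->4] -> levels [5 4 4 9 5]
Step 4: flows [0->1,4->1,4->2,3->4] -> levels [4 6 5 8 4]
Step 5: flows [1->0,1->4,2->4,3->4] -> levels [5 4 4 7 7]
Step 6: flows [0->1,4->1,4->2,3=4] -> levels [4 6 5 7 5]
Step 7: flows [1->0,1->4,2=4,3->4] -> levels [5 4 5 6 7]
Step 8: flows [0->1,4->1,4->2,4->3] -> levels [4 6 6 7 4]
Step 9: flows [1->0,1->4,2->4,3->4] -> levels [5 4 5 6 7]
  -> period-2 cycle: step 9 state = step 7 state; never stabilizes
  -> state at step 30: (30-7) mod 2 = 1, same as step 8 -> [4 6 6 7 4]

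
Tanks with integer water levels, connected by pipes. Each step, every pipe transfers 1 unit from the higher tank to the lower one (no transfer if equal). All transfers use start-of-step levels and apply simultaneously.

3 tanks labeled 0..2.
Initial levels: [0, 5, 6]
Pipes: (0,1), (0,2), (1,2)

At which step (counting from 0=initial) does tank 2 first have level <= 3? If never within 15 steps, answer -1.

Answer: 3

Derivation:
Step 1: flows [1->0,2->0,2->1] -> levels [2 5 4]
Step 2: flows [1->0,2->0,1->2] -> levels [4 3 4]
Step 3: flows [0->1,0=2,2->1] -> levels [3 5 3]
Tank 2 first reaches <=3 at step 3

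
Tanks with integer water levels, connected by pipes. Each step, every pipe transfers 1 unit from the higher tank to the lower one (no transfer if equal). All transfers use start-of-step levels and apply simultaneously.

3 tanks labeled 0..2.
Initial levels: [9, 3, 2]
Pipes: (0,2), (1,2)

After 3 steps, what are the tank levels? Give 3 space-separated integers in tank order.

Step 1: flows [0->2,1->2] -> levels [8 2 4]
Step 2: flows [0->2,2->1] -> levels [7 3 4]
Step 3: flows [0->2,2->1] -> levels [6 4 4]

Answer: 6 4 4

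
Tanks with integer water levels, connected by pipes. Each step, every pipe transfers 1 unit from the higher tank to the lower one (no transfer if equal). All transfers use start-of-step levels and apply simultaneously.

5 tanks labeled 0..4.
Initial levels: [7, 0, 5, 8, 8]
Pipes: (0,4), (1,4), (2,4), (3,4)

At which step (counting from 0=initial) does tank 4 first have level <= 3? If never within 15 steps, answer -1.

Step 1: flows [4->0,4->1,4->2,3=4] -> levels [8 1 6 8 5]
Step 2: flows [0->4,4->1,2->4,3->4] -> levels [7 2 5 7 7]
Step 3: flows [0=4,4->1,4->2,3=4] -> levels [7 3 6 7 5]
Step 4: flows [0->4,4->1,2->4,3->4] -> levels [6 4 5 6 7]
Step 5: flows [4->0,4->1,4->2,4->3] -> levels [7 5 6 7 3]
Tank 4 first reaches <=3 at step 5

Answer: 5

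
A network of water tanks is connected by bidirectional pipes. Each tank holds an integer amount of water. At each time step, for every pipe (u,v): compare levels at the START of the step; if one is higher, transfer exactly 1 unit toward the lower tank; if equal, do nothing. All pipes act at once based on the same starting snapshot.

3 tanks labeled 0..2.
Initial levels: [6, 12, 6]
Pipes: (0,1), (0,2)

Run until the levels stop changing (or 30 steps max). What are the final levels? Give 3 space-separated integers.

Answer: 8 8 8

Derivation:
Step 1: flows [1->0,0=2] -> levels [7 11 6]
Step 2: flows [1->0,0->2] -> levels [7 10 7]
Step 3: flows [1->0,0=2] -> levels [8 9 7]
Step 4: flows [1->0,0->2] -> levels [8 8 8]
Step 5: flows [0=1,0=2] -> levels [8 8 8]
  -> stable (no change)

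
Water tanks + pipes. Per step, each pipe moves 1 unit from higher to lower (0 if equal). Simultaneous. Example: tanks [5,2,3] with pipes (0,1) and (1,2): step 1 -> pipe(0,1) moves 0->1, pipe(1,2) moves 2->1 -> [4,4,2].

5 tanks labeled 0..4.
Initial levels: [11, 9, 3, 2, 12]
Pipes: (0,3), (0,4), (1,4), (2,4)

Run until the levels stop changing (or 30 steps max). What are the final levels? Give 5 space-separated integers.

Answer: 6 7 7 8 9

Derivation:
Step 1: flows [0->3,4->0,4->1,4->2] -> levels [11 10 4 3 9]
Step 2: flows [0->3,0->4,1->4,4->2] -> levels [9 9 5 4 10]
Step 3: flows [0->3,4->0,4->1,4->2] -> levels [9 10 6 5 7]
Step 4: flows [0->3,0->4,1->4,4->2] -> levels [7 9 7 6 8]
Step 5: flows [0->3,4->0,1->4,4->2] -> levels [7 8 8 7 7]
Step 6: flows [0=3,0=4,1->4,2->4] -> levels [7 7 7 7 9]
Step 7: flows [0=3,4->0,4->1,4->2] -> levels [8 8 8 7 6]
Step 8: flows [0->3,0->4,1->4,2->4] -> levels [6 7 7 8 9]
Step 9: flows [3->0,4->0,4->1,4->2] -> levels [8 8 8 7 6]
  -> period-2 cycle: step 9 state = step 7 state; never stabilizes
  -> state at step 30: (30-7) mod 2 = 1, same as step 8 -> [6 7 7 8 9]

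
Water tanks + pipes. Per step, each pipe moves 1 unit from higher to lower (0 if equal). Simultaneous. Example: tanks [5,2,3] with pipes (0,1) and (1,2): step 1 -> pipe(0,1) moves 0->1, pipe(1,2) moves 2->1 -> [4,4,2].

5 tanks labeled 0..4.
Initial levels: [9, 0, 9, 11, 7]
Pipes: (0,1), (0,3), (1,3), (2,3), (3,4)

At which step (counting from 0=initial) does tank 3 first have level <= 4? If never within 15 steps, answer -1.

Answer: -1

Derivation:
Step 1: flows [0->1,3->0,3->1,3->2,3->4] -> levels [9 2 10 7 8]
Step 2: flows [0->1,0->3,3->1,2->3,4->3] -> levels [7 4 9 9 7]
Step 3: flows [0->1,3->0,3->1,2=3,3->4] -> levels [7 6 9 6 8]
Step 4: flows [0->1,0->3,1=3,2->3,4->3] -> levels [5 7 8 9 7]
Step 5: flows [1->0,3->0,3->1,3->2,3->4] -> levels [7 7 9 5 8]
Step 6: flows [0=1,0->3,1->3,2->3,4->3] -> levels [6 6 8 9 7]
Step 7: flows [0=1,3->0,3->1,3->2,3->4] -> levels [7 7 9 5 8]
  -> period-2 cycle (repeats step 5); tank 3 never drops to <=4
Tank 3 never reaches <=4 within 15 steps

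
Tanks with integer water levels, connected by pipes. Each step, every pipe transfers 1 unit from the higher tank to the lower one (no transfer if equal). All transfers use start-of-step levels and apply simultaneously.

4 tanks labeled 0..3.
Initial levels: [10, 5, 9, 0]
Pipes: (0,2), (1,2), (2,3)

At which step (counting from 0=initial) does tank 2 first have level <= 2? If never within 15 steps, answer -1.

Answer: -1

Derivation:
Step 1: flows [0->2,2->1,2->3] -> levels [9 6 8 1]
Step 2: flows [0->2,2->1,2->3] -> levels [8 7 7 2]
Step 3: flows [0->2,1=2,2->3] -> levels [7 7 7 3]
Step 4: flows [0=2,1=2,2->3] -> levels [7 7 6 4]
Step 5: flows [0->2,1->2,2->3] -> levels [6 6 7 5]
Step 6: flows [2->0,2->1,2->3] -> levels [7 7 4 6]
Step 7: flows [0->2,1->2,3->2] -> levels [6 6 7 5]
  -> period-2 cycle (repeats step 5); tank 2 never drops to <=2
Tank 2 never reaches <=2 within 15 steps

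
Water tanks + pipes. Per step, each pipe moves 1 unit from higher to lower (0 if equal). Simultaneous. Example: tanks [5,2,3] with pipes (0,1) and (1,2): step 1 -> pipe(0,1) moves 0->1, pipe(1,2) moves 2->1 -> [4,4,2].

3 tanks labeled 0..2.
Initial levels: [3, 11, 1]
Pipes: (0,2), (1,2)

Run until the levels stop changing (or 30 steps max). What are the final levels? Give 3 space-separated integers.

Step 1: flows [0->2,1->2] -> levels [2 10 3]
Step 2: flows [2->0,1->2] -> levels [3 9 3]
Step 3: flows [0=2,1->2] -> levels [3 8 4]
Step 4: flows [2->0,1->2] -> levels [4 7 4]
Step 5: flows [0=2,1->2] -> levels [4 6 5]
Step 6: flows [2->0,1->2] -> levels [5 5 5]
Step 7: flows [0=2,1=2] -> levels [5 5 5]
  -> stable (no change)

Answer: 5 5 5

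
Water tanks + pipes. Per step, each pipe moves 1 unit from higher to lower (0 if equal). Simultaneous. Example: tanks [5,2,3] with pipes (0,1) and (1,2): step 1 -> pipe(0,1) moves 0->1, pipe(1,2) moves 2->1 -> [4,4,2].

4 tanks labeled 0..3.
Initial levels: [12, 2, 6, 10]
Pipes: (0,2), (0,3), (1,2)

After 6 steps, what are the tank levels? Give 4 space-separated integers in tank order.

Answer: 8 7 7 8

Derivation:
Step 1: flows [0->2,0->3,2->1] -> levels [10 3 6 11]
Step 2: flows [0->2,3->0,2->1] -> levels [10 4 6 10]
Step 3: flows [0->2,0=3,2->1] -> levels [9 5 6 10]
Step 4: flows [0->2,3->0,2->1] -> levels [9 6 6 9]
Step 5: flows [0->2,0=3,1=2] -> levels [8 6 7 9]
Step 6: flows [0->2,3->0,2->1] -> levels [8 7 7 8]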